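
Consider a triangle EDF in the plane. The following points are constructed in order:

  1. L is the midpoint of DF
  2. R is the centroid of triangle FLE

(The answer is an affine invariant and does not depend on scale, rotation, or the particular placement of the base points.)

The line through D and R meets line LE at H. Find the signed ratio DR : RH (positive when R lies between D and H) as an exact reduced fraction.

Choose coordinates E = (0, 0), D = (1, 0), F = (0, 1).
1. L is the midpoint of DF ⇒ L = (1/2, 1/2)
2. R is the centroid of triangle FLE ⇒ R = (1/6, 1/2)
line DR meets LE at H = (3/8, 3/8)
R = D + t·(H−D) with t = 4/3, so DR:RH = 4/3:-1/3

DR:RH = -4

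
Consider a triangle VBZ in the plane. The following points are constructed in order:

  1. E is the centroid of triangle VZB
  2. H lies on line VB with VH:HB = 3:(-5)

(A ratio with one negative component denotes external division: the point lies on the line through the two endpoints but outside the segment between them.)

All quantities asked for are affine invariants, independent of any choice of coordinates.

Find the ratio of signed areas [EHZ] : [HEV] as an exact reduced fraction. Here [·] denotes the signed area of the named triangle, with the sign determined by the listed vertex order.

Assign V = (0, 0), B = (1, 0), Z = (0, 1) — the answer is frame-independent, so this choice is without loss of generality.
1. E is the centroid of triangle VZB ⇒ E = (1/3, 1/3)
2. H lies on line VB with VH:HB = 3:(-5) ⇒ H = (-3/2, 0)
2·[EHZ] = -4/3, 2·[HEV] = -1/2
[EHZ]:[HEV] = -4/3:-1/2 = 8/3

[EHZ]:[HEV] = 8/3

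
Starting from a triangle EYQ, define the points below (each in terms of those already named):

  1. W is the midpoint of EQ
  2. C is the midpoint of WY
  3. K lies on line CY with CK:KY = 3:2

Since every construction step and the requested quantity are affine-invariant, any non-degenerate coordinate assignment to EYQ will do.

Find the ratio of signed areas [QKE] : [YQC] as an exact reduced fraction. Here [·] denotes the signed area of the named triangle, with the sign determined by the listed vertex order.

[QKE]:[YQC] = -16/5

Set E = (0, 0), Y = (1, 0), Q = (0, 1); any affine frame gives the same invariant.
1. W is the midpoint of EQ ⇒ W = (0, 1/2)
2. C is the midpoint of WY ⇒ C = (1/2, 1/4)
3. K lies on line CY with CK:KY = 3:2 ⇒ K = (4/5, 1/10)
2·[QKE] = -4/5, 2·[YQC] = 1/4
[QKE]:[YQC] = -4/5:1/4 = -16/5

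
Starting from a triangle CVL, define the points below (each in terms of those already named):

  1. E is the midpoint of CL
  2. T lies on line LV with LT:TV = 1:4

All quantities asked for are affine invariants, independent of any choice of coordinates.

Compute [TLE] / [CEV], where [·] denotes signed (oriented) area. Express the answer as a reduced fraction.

Assign C = (0, 0), V = (1, 0), L = (0, 1) — the answer is frame-independent, so this choice is without loss of generality.
1. E is the midpoint of CL ⇒ E = (0, 1/2)
2. T lies on line LV with LT:TV = 1:4 ⇒ T = (1/5, 4/5)
2·[TLE] = 1/10, 2·[CEV] = -1/2
[TLE]:[CEV] = 1/10:-1/2 = -1/5

[TLE]:[CEV] = -1/5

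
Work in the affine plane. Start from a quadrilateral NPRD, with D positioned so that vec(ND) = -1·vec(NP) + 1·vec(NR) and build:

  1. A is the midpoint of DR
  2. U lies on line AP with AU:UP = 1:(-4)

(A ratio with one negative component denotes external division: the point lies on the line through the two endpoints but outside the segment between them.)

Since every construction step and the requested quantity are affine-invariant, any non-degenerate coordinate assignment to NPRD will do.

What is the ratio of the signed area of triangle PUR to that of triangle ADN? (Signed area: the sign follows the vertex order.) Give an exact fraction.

Choose coordinates N = (0, 0), P = (1, 0), R = (0, 1), D = (-1, 1).
1. A is the midpoint of DR ⇒ A = (-1/2, 1)
2. U lies on line AP with AU:UP = 1:(-4) ⇒ U = (-1, 4/3)
2·[PUR] = -2/3, 2·[ADN] = 1/2
[PUR]:[ADN] = -2/3:1/2 = -4/3

[PUR]:[ADN] = -4/3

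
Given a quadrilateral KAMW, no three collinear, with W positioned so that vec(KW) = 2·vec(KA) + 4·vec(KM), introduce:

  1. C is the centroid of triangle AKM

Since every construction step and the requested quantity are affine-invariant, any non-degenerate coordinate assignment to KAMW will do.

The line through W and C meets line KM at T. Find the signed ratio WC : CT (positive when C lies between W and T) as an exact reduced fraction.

Assign K = (0, 0), A = (1, 0), M = (0, 1), W = (2, 4) — the answer is frame-independent, so this choice is without loss of generality.
1. C is the centroid of triangle AKM ⇒ C = (1/3, 1/3)
line WC meets KM at T = (0, -2/5)
C = W + t·(T−W) with t = 5/6, so WC:CT = 5/6:1/6

WC:CT = 5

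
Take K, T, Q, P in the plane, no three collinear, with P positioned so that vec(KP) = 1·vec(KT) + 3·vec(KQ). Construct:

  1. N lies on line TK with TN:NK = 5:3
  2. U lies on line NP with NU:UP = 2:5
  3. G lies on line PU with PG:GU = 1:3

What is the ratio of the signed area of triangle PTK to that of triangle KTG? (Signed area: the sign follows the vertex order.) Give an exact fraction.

Assign K = (0, 0), T = (1, 0), Q = (0, 1), P = (1, 3) — the answer is frame-independent, so this choice is without loss of generality.
1. N lies on line TK with TN:NK = 5:3 ⇒ N = (3/8, 0)
2. U lies on line NP with NU:UP = 2:5 ⇒ U = (31/56, 6/7)
3. G lies on line PU with PG:GU = 1:3 ⇒ G = (199/224, 69/28)
2·[PTK] = -3, 2·[KTG] = 69/28
[PTK]:[KTG] = -3:69/28 = -28/23

[PTK]:[KTG] = -28/23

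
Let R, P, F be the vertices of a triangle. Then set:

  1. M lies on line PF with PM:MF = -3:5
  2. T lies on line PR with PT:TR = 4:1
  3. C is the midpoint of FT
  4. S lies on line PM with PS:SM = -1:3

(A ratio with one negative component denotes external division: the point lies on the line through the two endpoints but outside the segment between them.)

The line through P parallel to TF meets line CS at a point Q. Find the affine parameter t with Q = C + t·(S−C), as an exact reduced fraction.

t = 4

Set R = (0, 0), P = (1, 0), F = (0, 1); any affine frame gives the same invariant.
1. M lies on line PF with PM:MF = -3:5 ⇒ M = (5/2, -3/2)
2. T lies on line PR with PT:TR = 4:1 ⇒ T = (1/5, 0)
3. C is the midpoint of FT ⇒ C = (1/10, 1/2)
4. S lies on line PM with PS:SM = -1:3 ⇒ S = (1/4, 3/4)
through P parallel to TF: direction (-1/5, 1); meets CS at Q = (7/10, 3/2)
Q = C + t·(S−C) with t = 4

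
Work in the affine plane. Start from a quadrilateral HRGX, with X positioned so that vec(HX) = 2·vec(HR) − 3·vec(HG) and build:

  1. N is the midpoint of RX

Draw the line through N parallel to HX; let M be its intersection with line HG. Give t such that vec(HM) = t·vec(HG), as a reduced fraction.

Assign H = (0, 0), R = (1, 0), G = (0, 1), X = (2, -3) — the answer is frame-independent, so this choice is without loss of generality.
1. N is the midpoint of RX ⇒ N = (3/2, -3/2)
through N parallel to HX: direction (2, -3); meets HG at M = (0, 3/4)
M = H + t·(G−H) with t = 3/4

t = 3/4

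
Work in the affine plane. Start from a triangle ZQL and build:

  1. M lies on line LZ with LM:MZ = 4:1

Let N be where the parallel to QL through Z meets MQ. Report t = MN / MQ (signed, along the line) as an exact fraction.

Set Z = (0, 0), Q = (1, 0), L = (0, 1); any affine frame gives the same invariant.
1. M lies on line LZ with LM:MZ = 4:1 ⇒ M = (0, 1/5)
through Z parallel to QL: direction (-1, 1); meets MQ at N = (-1/4, 1/4)
N = M + t·(Q−M) with t = -1/4

t = -1/4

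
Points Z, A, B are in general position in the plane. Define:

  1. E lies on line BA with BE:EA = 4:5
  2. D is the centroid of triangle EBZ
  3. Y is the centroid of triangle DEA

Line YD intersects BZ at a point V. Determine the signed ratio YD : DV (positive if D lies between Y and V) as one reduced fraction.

Set Z = (0, 0), A = (1, 0), B = (0, 1); any affine frame gives the same invariant.
1. E lies on line BA with BE:EA = 4:5 ⇒ E = (4/9, 5/9)
2. D is the centroid of triangle EBZ ⇒ D = (4/27, 14/27)
3. Y is the centroid of triangle DEA ⇒ Y = (43/81, 29/81)
line YD meets BZ at V = (0, 18/31)
D = Y + t·(V−Y) with t = 31/43, so YD:DV = 31/43:12/43

YD:DV = 31/12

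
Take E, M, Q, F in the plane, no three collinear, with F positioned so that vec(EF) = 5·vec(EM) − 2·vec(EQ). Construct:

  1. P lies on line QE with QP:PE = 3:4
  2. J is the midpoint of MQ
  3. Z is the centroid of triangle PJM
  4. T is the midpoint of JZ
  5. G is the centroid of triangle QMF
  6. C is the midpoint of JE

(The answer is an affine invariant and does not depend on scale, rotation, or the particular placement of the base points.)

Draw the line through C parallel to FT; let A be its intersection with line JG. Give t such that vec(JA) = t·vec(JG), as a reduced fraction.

t = 97/6

Work in coordinates with E = (0, 0), M = (1, 0), Q = (0, 1), F = (5, -2).
1. P lies on line QE with QP:PE = 3:4 ⇒ P = (0, 4/7)
2. J is the midpoint of MQ ⇒ J = (1/2, 1/2)
3. Z is the centroid of triangle PJM ⇒ Z = (1/2, 5/14)
4. T is the midpoint of JZ ⇒ T = (1/2, 3/7)
5. G is the centroid of triangle QMF ⇒ G = (2, -1/3)
6. C is the midpoint of JE ⇒ C = (1/4, 1/4)
through C parallel to FT: direction (-9/2, 17/7); meets JG at A = (99/4, -467/36)
A = J + t·(G−J) with t = 97/6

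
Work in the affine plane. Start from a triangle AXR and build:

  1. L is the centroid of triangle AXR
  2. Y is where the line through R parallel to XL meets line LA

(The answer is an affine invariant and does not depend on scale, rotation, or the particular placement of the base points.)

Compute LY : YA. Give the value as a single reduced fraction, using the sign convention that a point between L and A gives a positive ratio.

LY:YA = -1/2

Choose coordinates A = (0, 0), X = (1, 0), R = (0, 1).
1. L is the centroid of triangle AXR ⇒ L = (1/3, 1/3)
2. Y is where the line through R parallel to XL meets line LA ⇒ Y = (2/3, 2/3)
Y = L + t·(A−L) with t = -1, so LY:YA = t:(1−t) = -1:2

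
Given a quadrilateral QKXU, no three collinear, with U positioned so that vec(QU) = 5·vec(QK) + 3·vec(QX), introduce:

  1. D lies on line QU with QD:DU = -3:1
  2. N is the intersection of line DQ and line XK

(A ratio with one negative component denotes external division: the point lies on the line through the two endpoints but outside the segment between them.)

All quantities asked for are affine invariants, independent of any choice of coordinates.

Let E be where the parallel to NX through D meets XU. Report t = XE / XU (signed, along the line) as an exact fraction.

t = 11/7

Work in coordinates with Q = (0, 0), K = (1, 0), X = (0, 1), U = (5, 3).
1. D lies on line QU with QD:DU = -3:1 ⇒ D = (15/2, 9/2)
2. N is the intersection of line DQ and line XK ⇒ N = (5/8, 3/8)
through D parallel to NX: direction (-5/8, 5/8); meets XU at E = (55/7, 29/7)
E = X + t·(U−X) with t = 11/7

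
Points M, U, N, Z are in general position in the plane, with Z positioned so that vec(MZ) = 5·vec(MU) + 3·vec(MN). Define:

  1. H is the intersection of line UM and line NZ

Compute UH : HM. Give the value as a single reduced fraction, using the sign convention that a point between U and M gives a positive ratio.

UH:HM = -7/5

Set M = (0, 0), U = (1, 0), N = (0, 1), Z = (5, 3); any affine frame gives the same invariant.
1. H is the intersection of line UM and line NZ ⇒ H = (-5/2, 0)
H = U + t·(M−U) with t = 7/2, so UH:HM = t:(1−t) = 7/2:-5/2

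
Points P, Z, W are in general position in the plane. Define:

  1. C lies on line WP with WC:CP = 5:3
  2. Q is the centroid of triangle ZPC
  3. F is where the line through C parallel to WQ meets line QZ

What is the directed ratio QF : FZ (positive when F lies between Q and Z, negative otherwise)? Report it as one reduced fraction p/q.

QF:FZ = -5/18

Assign P = (0, 0), Z = (1, 0), W = (0, 1) — the answer is frame-independent, so this choice is without loss of generality.
1. C lies on line WP with WC:CP = 5:3 ⇒ C = (0, 3/8)
2. Q is the centroid of triangle ZPC ⇒ Q = (1/3, 1/8)
3. F is where the line through C parallel to WQ meets line QZ ⇒ F = (1/13, 9/52)
F = Q + t·(Z−Q) with t = -5/13, so QF:FZ = t:(1−t) = -5/13:18/13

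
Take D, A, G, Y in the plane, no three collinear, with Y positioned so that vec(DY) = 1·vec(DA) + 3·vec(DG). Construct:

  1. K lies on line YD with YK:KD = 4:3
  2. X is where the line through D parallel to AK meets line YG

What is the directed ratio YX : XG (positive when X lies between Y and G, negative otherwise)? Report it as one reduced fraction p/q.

YX:XG = -21/4

Choose coordinates D = (0, 0), A = (1, 0), G = (0, 1), Y = (1, 3).
1. K lies on line YD with YK:KD = 4:3 ⇒ K = (3/7, 9/7)
2. X is where the line through D parallel to AK meets line YG ⇒ X = (-4/17, 9/17)
X = Y + t·(G−Y) with t = 21/17, so YX:XG = t:(1−t) = 21/17:-4/17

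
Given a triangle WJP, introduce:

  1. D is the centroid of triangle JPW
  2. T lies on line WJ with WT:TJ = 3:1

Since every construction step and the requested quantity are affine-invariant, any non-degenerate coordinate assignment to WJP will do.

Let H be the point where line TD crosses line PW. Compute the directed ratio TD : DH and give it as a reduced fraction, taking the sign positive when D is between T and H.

TD:DH = 5/4

Assign W = (0, 0), J = (1, 0), P = (0, 1) — the answer is frame-independent, so this choice is without loss of generality.
1. D is the centroid of triangle JPW ⇒ D = (1/3, 1/3)
2. T lies on line WJ with WT:TJ = 3:1 ⇒ T = (3/4, 0)
line TD meets PW at H = (0, 3/5)
D = T + t·(H−T) with t = 5/9, so TD:DH = 5/9:4/9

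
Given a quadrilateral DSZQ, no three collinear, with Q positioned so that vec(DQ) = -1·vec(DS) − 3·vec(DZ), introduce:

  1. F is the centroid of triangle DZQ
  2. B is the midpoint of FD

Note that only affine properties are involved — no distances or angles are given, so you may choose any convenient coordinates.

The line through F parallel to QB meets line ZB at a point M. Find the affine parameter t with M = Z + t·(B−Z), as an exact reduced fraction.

Choose coordinates D = (0, 0), S = (1, 0), Z = (0, 1), Q = (-1, -3).
1. F is the centroid of triangle DZQ ⇒ F = (-1/3, -2/3)
2. B is the midpoint of FD ⇒ B = (-1/6, -1/3)
through F parallel to QB: direction (5/6, 8/3); meets ZB at M = (-1/8, 0)
M = Z + t·(B−Z) with t = 3/4

t = 3/4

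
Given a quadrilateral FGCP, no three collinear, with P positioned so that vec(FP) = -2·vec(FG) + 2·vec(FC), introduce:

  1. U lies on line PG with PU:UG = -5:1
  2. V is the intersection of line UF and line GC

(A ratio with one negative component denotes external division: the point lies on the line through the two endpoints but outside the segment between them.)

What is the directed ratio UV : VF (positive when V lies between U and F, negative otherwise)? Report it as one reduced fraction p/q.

UV:VF = 1/4

Choose coordinates F = (0, 0), G = (1, 0), C = (0, 1), P = (-2, 2).
1. U lies on line PG with PU:UG = -5:1 ⇒ U = (7/4, -1/2)
2. V is the intersection of line UF and line GC ⇒ V = (7/5, -2/5)
V = U + t·(F−U) with t = 1/5, so UV:VF = t:(1−t) = 1/5:4/5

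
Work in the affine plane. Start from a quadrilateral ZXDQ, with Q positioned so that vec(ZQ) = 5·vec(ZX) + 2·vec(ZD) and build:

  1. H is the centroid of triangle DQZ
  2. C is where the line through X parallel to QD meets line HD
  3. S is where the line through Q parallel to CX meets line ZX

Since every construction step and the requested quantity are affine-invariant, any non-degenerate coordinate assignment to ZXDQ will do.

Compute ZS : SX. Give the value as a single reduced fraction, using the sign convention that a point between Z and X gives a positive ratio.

Work in coordinates with Z = (0, 0), X = (1, 0), D = (0, 1), Q = (5, 2).
1. H is the centroid of triangle DQZ ⇒ H = (5/3, 1)
2. C is where the line through X parallel to QD meets line HD ⇒ C = (6, 1)
3. S is where the line through Q parallel to CX meets line ZX ⇒ S = (-5, 0)
S = Z + t·(X−Z) with t = -5, so ZS:SX = t:(1−t) = -5:6

ZS:SX = -5/6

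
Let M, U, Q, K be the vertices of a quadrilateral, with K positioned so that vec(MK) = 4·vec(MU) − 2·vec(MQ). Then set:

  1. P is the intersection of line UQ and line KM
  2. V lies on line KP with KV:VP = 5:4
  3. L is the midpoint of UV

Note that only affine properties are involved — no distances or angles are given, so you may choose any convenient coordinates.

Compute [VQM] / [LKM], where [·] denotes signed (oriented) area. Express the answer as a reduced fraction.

Assign M = (0, 0), U = (1, 0), Q = (0, 1), K = (4, -2) — the answer is frame-independent, so this choice is without loss of generality.
1. P is the intersection of line UQ and line KM ⇒ P = (2, -1)
2. V lies on line KP with KV:VP = 5:4 ⇒ V = (26/9, -13/9)
3. L is the midpoint of UV ⇒ L = (35/18, -13/18)
2·[VQM] = 26/9, 2·[LKM] = -1
[VQM]:[LKM] = 26/9:-1 = -26/9

[VQM]:[LKM] = -26/9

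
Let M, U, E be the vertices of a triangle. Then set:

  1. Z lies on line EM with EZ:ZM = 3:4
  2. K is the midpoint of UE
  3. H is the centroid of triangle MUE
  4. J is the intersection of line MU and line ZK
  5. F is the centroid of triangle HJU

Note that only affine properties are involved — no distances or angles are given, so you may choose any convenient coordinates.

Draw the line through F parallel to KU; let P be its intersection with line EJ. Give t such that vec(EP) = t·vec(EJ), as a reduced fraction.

t = 8/27

Assign M = (0, 0), U = (1, 0), E = (0, 1) — the answer is frame-independent, so this choice is without loss of generality.
1. Z lies on line EM with EZ:ZM = 3:4 ⇒ Z = (0, 4/7)
2. K is the midpoint of UE ⇒ K = (1/2, 1/2)
3. H is the centroid of triangle MUE ⇒ H = (1/3, 1/3)
4. J is the intersection of line MU and line ZK ⇒ J = (4, 0)
5. F is the centroid of triangle HJU ⇒ F = (16/9, 1/9)
through F parallel to KU: direction (1/2, -1/2); meets EJ at P = (32/27, 19/27)
P = E + t·(J−E) with t = 8/27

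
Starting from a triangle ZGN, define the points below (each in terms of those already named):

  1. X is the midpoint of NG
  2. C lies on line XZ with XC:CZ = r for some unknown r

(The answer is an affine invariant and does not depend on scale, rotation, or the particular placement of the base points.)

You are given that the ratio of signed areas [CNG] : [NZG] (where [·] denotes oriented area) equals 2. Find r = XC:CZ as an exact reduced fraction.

Assign Z = (0, 0), G = (1, 0), N = (0, 1) — the answer is frame-independent, so this choice is without loss of generality.
1. X is the midpoint of NG ⇒ X = (1/2, 1/2)
2. With XC:CZ = r, write λ = r/(r+1) so C = X + λ·(Z−X); C is affine-linear in λ
Every point depending on C is an affine combination of C and λ-independent points, so each such coordinate is linear in λ; the λ² term in each signed area is a multiple of (Z−X)×(Z−X) = 0, so 2·[CNG] and 2·[NZG] are each linear in λ. Evaluating at λ=0 and λ=1:
  2·[CNG] = −λ,   2·[NZG] = 1
So [CNG]:[NZG] = (−λ) / (1). Setting this equal to 2:
  −λ = 2·(1)  ⇒  λ = -2
Then r = λ/(1−λ) = (-2)/(3) = -2/3. Check: with r = -2/3, C = (3/2, 3/2) and [CNG]:[NZG] = 2 as required.

r = -2/3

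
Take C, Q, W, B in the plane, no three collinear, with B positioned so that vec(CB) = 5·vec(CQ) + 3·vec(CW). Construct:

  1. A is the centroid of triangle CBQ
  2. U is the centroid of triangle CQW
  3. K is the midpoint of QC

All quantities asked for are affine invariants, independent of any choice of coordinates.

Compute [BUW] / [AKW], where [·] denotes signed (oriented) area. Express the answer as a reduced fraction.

Set C = (0, 0), Q = (1, 0), W = (0, 1), B = (5, 3); any affine frame gives the same invariant.
1. A is the centroid of triangle CBQ ⇒ A = (2, 1)
2. U is the centroid of triangle CQW ⇒ U = (1/3, 1/3)
3. K is the midpoint of QC ⇒ K = (1/2, 0)
2·[BUW] = -4, 2·[AKW] = -2
[BUW]:[AKW] = -4:-2 = 2

[BUW]:[AKW] = 2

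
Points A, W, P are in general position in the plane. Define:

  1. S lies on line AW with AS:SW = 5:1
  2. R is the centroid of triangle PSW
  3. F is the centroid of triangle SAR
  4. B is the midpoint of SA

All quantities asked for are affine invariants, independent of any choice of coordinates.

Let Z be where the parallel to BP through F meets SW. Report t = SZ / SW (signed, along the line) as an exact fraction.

Work in coordinates with A = (0, 0), W = (1, 0), P = (0, 1).
1. S lies on line AW with AS:SW = 5:1 ⇒ S = (5/6, 0)
2. R is the centroid of triangle PSW ⇒ R = (11/18, 1/3)
3. F is the centroid of triangle SAR ⇒ F = (13/27, 1/9)
4. B is the midpoint of SA ⇒ B = (5/12, 0)
through F parallel to BP: direction (-5/12, 1); meets SW at Z = (19/36, 0)
Z = S + t·(W−S) with t = -11/6

t = -11/6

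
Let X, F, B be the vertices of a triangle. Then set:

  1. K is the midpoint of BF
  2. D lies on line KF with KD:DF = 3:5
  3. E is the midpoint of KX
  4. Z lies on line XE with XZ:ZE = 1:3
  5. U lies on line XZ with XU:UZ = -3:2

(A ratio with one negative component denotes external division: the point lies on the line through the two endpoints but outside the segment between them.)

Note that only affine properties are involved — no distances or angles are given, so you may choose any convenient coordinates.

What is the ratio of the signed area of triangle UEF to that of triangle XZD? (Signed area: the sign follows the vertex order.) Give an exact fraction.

[UEF]:[XZD] = 8/3

Assign X = (0, 0), F = (1, 0), B = (0, 1) — the answer is frame-independent, so this choice is without loss of generality.
1. K is the midpoint of BF ⇒ K = (1/2, 1/2)
2. D lies on line KF with KD:DF = 3:5 ⇒ D = (11/16, 5/16)
3. E is the midpoint of KX ⇒ E = (1/4, 1/4)
4. Z lies on line XE with XZ:ZE = 1:3 ⇒ Z = (1/16, 1/16)
5. U lies on line XZ with XU:UZ = -3:2 ⇒ U = (3/16, 3/16)
2·[UEF] = -1/16, 2·[XZD] = -3/128
[UEF]:[XZD] = -1/16:-3/128 = 8/3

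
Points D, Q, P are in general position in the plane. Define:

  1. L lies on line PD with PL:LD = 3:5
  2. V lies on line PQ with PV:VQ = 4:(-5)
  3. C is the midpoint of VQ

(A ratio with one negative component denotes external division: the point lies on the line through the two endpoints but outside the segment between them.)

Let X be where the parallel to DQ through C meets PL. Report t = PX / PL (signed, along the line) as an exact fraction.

Assign D = (0, 0), Q = (1, 0), P = (0, 1) — the answer is frame-independent, so this choice is without loss of generality.
1. L lies on line PD with PL:LD = 3:5 ⇒ L = (0, 5/8)
2. V lies on line PQ with PV:VQ = 4:(-5) ⇒ V = (-4, 5)
3. C is the midpoint of VQ ⇒ C = (-3/2, 5/2)
through C parallel to DQ: direction (1, 0); meets PL at X = (0, 5/2)
X = P + t·(L−P) with t = -4

t = -4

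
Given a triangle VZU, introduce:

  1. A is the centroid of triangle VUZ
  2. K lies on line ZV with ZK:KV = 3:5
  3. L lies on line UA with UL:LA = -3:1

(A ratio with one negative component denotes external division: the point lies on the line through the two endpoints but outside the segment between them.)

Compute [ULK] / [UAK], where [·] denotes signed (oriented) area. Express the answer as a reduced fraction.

[ULK]:[UAK] = 3/2

Assign V = (0, 0), Z = (1, 0), U = (0, 1) — the answer is frame-independent, so this choice is without loss of generality.
1. A is the centroid of triangle VUZ ⇒ A = (1/3, 1/3)
2. K lies on line ZV with ZK:KV = 3:5 ⇒ K = (5/8, 0)
3. L lies on line UA with UL:LA = -3:1 ⇒ L = (1/2, 0)
2·[ULK] = 1/8, 2·[UAK] = 1/12
[ULK]:[UAK] = 1/8:1/12 = 3/2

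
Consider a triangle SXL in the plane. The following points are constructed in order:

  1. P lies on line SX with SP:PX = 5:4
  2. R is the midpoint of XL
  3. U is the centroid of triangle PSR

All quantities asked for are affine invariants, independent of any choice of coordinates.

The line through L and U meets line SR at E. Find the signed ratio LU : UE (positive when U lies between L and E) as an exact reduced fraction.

LU:UE = -32/5

Choose coordinates S = (0, 0), X = (1, 0), L = (0, 1).
1. P lies on line SX with SP:PX = 5:4 ⇒ P = (5/9, 0)
2. R is the midpoint of XL ⇒ R = (1/2, 1/2)
3. U is the centroid of triangle PSR ⇒ U = (19/54, 1/6)
line LU meets SR at E = (19/64, 19/64)
U = L + t·(E−L) with t = 32/27, so LU:UE = 32/27:-5/27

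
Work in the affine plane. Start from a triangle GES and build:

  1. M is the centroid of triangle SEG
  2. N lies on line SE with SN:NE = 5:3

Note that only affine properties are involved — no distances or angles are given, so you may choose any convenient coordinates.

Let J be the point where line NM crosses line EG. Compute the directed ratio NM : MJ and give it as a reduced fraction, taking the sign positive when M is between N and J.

Assign G = (0, 0), E = (1, 0), S = (0, 1) — the answer is frame-independent, so this choice is without loss of generality.
1. M is the centroid of triangle SEG ⇒ M = (1/3, 1/3)
2. N lies on line SE with SN:NE = 5:3 ⇒ N = (5/8, 3/8)
line NM meets EG at J = (-2, 0)
M = N + t·(J−N) with t = 1/9, so NM:MJ = 1/9:8/9

NM:MJ = 1/8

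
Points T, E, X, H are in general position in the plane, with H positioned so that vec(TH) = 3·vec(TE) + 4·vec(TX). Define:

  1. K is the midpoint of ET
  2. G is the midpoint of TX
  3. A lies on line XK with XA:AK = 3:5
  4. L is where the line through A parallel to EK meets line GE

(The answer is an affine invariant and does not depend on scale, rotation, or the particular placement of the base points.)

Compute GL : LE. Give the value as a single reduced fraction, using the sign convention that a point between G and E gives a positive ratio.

Work in coordinates with T = (0, 0), E = (1, 0), X = (0, 1), H = (3, 4).
1. K is the midpoint of ET ⇒ K = (1/2, 0)
2. G is the midpoint of TX ⇒ G = (0, 1/2)
3. A lies on line XK with XA:AK = 3:5 ⇒ A = (3/16, 5/8)
4. L is where the line through A parallel to EK meets line GE ⇒ L = (-1/4, 5/8)
L = G + t·(E−G) with t = -1/4, so GL:LE = t:(1−t) = -1/4:5/4

GL:LE = -1/5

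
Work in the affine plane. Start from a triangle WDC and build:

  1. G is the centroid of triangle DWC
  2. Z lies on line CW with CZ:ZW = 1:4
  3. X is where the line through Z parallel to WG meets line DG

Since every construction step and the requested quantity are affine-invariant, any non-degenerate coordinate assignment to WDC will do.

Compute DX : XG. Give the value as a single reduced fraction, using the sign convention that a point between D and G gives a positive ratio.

Work in coordinates with W = (0, 0), D = (1, 0), C = (0, 1).
1. G is the centroid of triangle DWC ⇒ G = (1/3, 1/3)
2. Z lies on line CW with CZ:ZW = 1:4 ⇒ Z = (0, 4/5)
3. X is where the line through Z parallel to WG meets line DG ⇒ X = (-1/5, 3/5)
X = D + t·(G−D) with t = 9/5, so DX:XG = t:(1−t) = 9/5:-4/5

DX:XG = -9/4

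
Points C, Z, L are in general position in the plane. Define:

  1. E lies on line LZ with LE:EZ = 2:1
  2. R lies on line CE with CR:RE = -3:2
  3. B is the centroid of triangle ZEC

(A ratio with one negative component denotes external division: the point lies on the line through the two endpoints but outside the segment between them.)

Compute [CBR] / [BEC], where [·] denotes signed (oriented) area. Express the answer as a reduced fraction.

[CBR]:[BEC] = 3

Choose coordinates C = (0, 0), Z = (1, 0), L = (0, 1).
1. E lies on line LZ with LE:EZ = 2:1 ⇒ E = (2/3, 1/3)
2. R lies on line CE with CR:RE = -3:2 ⇒ R = (2, 1)
3. B is the centroid of triangle ZEC ⇒ B = (5/9, 1/9)
2·[CBR] = 1/3, 2·[BEC] = 1/9
[CBR]:[BEC] = 1/3:1/9 = 3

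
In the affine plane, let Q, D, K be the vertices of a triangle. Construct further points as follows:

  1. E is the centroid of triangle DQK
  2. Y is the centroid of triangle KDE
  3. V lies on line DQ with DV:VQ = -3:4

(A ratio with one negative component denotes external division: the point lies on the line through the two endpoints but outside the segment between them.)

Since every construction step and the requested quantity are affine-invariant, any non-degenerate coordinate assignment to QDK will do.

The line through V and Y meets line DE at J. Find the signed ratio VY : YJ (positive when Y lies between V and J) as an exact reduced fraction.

VY:YJ = 8

Set Q = (0, 0), D = (1, 0), K = (0, 1); any affine frame gives the same invariant.
1. E is the centroid of triangle DQK ⇒ E = (1/3, 1/3)
2. Y is the centroid of triangle KDE ⇒ Y = (4/9, 4/9)
3. V lies on line DQ with DV:VQ = -3:4 ⇒ V = (4, 0)
line VY meets DE at J = (0, 1/2)
Y = V + t·(J−V) with t = 8/9, so VY:YJ = 8/9:1/9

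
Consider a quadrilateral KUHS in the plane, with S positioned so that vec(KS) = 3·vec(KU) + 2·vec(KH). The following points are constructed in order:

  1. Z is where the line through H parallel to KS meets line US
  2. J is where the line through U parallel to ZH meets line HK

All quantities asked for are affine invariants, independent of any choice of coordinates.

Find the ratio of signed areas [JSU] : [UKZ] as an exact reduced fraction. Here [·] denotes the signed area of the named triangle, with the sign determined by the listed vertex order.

Choose coordinates K = (0, 0), U = (1, 0), H = (0, 1), S = (3, 2).
1. Z is where the line through H parallel to KS meets line US ⇒ Z = (6, 5)
2. J is where the line through U parallel to ZH meets line HK ⇒ J = (0, -2/3)
2·[JSU] = -2/3, 2·[UKZ] = -5
[JSU]:[UKZ] = -2/3:-5 = 2/15

[JSU]:[UKZ] = 2/15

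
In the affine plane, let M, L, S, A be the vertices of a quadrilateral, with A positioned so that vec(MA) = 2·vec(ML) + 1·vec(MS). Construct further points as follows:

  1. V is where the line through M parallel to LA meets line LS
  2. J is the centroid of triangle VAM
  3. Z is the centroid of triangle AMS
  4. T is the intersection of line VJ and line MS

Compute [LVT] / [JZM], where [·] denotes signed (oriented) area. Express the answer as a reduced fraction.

[LVT]:[JZM] = 9/8

Choose coordinates M = (0, 0), L = (1, 0), S = (0, 1), A = (2, 1).
1. V is where the line through M parallel to LA meets line LS ⇒ V = (1/2, 1/2)
2. J is the centroid of triangle VAM ⇒ J = (5/6, 1/2)
3. Z is the centroid of triangle AMS ⇒ Z = (2/3, 2/3)
4. T is the intersection of line VJ and line MS ⇒ T = (0, 1/2)
2·[LVT] = 1/4, 2·[JZM] = 2/9
[LVT]:[JZM] = 1/4:2/9 = 9/8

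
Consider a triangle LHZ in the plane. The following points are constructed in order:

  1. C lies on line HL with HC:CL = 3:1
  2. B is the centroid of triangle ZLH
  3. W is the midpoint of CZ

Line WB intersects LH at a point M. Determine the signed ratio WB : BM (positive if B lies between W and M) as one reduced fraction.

Work in coordinates with L = (0, 0), H = (1, 0), Z = (0, 1).
1. C lies on line HL with HC:CL = 3:1 ⇒ C = (1/4, 0)
2. B is the centroid of triangle ZLH ⇒ B = (1/3, 1/3)
3. W is the midpoint of CZ ⇒ W = (1/8, 1/2)
line WB meets LH at M = (3/4, 0)
B = W + t·(M−W) with t = 1/3, so WB:BM = 1/3:2/3

WB:BM = 1/2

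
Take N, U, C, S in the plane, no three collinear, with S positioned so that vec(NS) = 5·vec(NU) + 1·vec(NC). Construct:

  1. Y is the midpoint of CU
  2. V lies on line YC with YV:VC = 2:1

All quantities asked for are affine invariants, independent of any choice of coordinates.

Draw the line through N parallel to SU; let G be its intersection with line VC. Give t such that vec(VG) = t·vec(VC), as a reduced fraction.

t = -19/5

Set N = (0, 0), U = (1, 0), C = (0, 1), S = (5, 1); any affine frame gives the same invariant.
1. Y is the midpoint of CU ⇒ Y = (1/2, 1/2)
2. V lies on line YC with YV:VC = 2:1 ⇒ V = (1/6, 5/6)
through N parallel to SU: direction (-4, -1); meets VC at G = (4/5, 1/5)
G = V + t·(C−V) with t = -19/5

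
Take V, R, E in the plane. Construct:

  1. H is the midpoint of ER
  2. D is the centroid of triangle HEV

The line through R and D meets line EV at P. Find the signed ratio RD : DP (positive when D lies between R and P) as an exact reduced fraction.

RD:DP = 5

Set V = (0, 0), R = (1, 0), E = (0, 1); any affine frame gives the same invariant.
1. H is the midpoint of ER ⇒ H = (1/2, 1/2)
2. D is the centroid of triangle HEV ⇒ D = (1/6, 1/2)
line RD meets EV at P = (0, 3/5)
D = R + t·(P−R) with t = 5/6, so RD:DP = 5/6:1/6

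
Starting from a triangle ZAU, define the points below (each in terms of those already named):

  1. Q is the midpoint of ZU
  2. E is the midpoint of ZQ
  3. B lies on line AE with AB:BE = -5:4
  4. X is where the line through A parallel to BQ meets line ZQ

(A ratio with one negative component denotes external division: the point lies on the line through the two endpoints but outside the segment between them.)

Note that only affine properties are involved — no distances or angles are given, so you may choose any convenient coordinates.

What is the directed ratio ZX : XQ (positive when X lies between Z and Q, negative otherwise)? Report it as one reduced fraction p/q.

ZX:XQ = 3/5

Choose coordinates Z = (0, 0), A = (1, 0), U = (0, 1).
1. Q is the midpoint of ZU ⇒ Q = (0, 1/2)
2. E is the midpoint of ZQ ⇒ E = (0, 1/4)
3. B lies on line AE with AB:BE = -5:4 ⇒ B = (-4, 5/4)
4. X is where the line through A parallel to BQ meets line ZQ ⇒ X = (0, 3/16)
X = Z + t·(Q−Z) with t = 3/8, so ZX:XQ = t:(1−t) = 3/8:5/8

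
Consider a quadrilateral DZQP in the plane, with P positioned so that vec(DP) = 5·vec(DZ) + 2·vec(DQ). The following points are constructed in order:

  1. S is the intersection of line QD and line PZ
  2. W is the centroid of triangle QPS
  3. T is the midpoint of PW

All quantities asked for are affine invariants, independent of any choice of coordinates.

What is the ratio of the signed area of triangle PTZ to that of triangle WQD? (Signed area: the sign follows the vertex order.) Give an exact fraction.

[PTZ]:[WQD] = 3/5

Assign D = (0, 0), Z = (1, 0), Q = (0, 1), P = (5, 2) — the answer is frame-independent, so this choice is without loss of generality.
1. S is the intersection of line QD and line PZ ⇒ S = (0, -1/2)
2. W is the centroid of triangle QPS ⇒ W = (5/3, 5/6)
3. T is the midpoint of PW ⇒ T = (10/3, 17/12)
2·[PTZ] = 1, 2·[WQD] = 5/3
[PTZ]:[WQD] = 1:5/3 = 3/5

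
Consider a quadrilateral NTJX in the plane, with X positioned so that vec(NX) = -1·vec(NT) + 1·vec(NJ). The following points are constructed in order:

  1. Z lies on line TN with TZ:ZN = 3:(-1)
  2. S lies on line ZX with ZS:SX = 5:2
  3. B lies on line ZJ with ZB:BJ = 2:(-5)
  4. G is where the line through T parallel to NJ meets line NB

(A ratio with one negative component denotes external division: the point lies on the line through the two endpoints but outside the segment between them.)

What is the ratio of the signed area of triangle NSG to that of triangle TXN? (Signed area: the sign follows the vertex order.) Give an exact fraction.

Work in coordinates with N = (0, 0), T = (1, 0), J = (0, 1), X = (-1, 1).
1. Z lies on line TN with TZ:ZN = 3:(-1) ⇒ Z = (-1/2, 0)
2. S lies on line ZX with ZS:SX = 5:2 ⇒ S = (-6/7, 5/7)
3. B lies on line ZJ with ZB:BJ = 2:(-5) ⇒ B = (-5/6, -2/3)
4. G is where the line through T parallel to NJ meets line NB ⇒ G = (1, 4/5)
2·[NSG] = -7/5, 2·[TXN] = 1
[NSG]:[TXN] = -7/5:1 = -7/5

[NSG]:[TXN] = -7/5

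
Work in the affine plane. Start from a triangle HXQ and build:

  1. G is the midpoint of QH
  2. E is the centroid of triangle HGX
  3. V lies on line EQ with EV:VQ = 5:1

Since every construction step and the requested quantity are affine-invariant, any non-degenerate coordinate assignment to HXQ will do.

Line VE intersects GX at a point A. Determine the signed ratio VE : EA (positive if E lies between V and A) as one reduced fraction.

Work in coordinates with H = (0, 0), X = (1, 0), Q = (0, 1).
1. G is the midpoint of QH ⇒ G = (0, 1/2)
2. E is the centroid of triangle HGX ⇒ E = (1/3, 1/6)
3. V lies on line EQ with EV:VQ = 5:1 ⇒ V = (1/18, 31/36)
line VE meets GX at A = (1/4, 3/8)
E = V + t·(A−V) with t = 10/7, so VE:EA = 10/7:-3/7

VE:EA = -10/3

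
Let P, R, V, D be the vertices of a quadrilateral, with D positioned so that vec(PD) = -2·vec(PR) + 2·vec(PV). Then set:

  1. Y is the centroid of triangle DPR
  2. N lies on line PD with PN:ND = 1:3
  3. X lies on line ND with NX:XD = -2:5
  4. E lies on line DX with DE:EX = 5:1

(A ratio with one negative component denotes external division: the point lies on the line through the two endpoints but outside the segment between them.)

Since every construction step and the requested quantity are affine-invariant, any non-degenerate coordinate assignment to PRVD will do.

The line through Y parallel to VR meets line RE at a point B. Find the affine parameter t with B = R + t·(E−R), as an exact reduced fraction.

Assign P = (0, 0), R = (1, 0), V = (0, 1), D = (-2, 2) — the answer is frame-independent, so this choice is without loss of generality.
1. Y is the centroid of triangle DPR ⇒ Y = (-1/3, 2/3)
2. N lies on line PD with PN:ND = 1:3 ⇒ N = (-1/2, 1/2)
3. X lies on line ND with NX:XD = -2:5 ⇒ X = (1/2, -1/2)
4. E lies on line DX with DE:EX = 5:1 ⇒ E = (1/12, -1/12)
through Y parallel to VR: direction (1, -1); meets RE at B = (7/18, -1/18)
B = R + t·(E−R) with t = 2/3

t = 2/3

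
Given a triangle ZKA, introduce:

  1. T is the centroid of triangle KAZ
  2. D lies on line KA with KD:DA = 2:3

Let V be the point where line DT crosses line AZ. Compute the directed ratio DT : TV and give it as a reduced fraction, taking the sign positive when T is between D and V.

DT:TV = 4/5

Choose coordinates Z = (0, 0), K = (1, 0), A = (0, 1).
1. T is the centroid of triangle KAZ ⇒ T = (1/3, 1/3)
2. D lies on line KA with KD:DA = 2:3 ⇒ D = (3/5, 2/5)
line DT meets AZ at V = (0, 1/4)
T = D + t·(V−D) with t = 4/9, so DT:TV = 4/9:5/9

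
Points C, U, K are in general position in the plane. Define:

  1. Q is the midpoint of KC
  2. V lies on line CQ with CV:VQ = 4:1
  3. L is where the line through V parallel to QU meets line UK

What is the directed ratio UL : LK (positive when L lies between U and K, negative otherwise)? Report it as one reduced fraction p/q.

UL:LK = -1/6

Set C = (0, 0), U = (1, 0), K = (0, 1); any affine frame gives the same invariant.
1. Q is the midpoint of KC ⇒ Q = (0, 1/2)
2. V lies on line CQ with CV:VQ = 4:1 ⇒ V = (0, 2/5)
3. L is where the line through V parallel to QU meets line UK ⇒ L = (6/5, -1/5)
L = U + t·(K−U) with t = -1/5, so UL:LK = t:(1−t) = -1/5:6/5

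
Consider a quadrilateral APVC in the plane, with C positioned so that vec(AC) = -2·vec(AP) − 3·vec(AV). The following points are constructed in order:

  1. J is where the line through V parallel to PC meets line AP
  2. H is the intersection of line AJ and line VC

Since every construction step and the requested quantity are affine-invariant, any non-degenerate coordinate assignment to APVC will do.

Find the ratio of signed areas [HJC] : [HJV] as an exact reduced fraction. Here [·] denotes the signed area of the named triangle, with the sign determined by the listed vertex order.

Set A = (0, 0), P = (1, 0), V = (0, 1), C = (-2, -3); any affine frame gives the same invariant.
1. J is where the line through V parallel to PC meets line AP ⇒ J = (-1, 0)
2. H is the intersection of line AJ and line VC ⇒ H = (-1/2, 0)
2·[HJC] = 3/2, 2·[HJV] = -1/2
[HJC]:[HJV] = 3/2:-1/2 = -3

[HJC]:[HJV] = -3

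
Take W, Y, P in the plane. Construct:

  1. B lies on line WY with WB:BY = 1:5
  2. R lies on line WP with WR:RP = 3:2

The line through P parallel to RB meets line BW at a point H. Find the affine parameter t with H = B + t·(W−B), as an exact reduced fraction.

t = -2/3

Set W = (0, 0), Y = (1, 0), P = (0, 1); any affine frame gives the same invariant.
1. B lies on line WY with WB:BY = 1:5 ⇒ B = (1/6, 0)
2. R lies on line WP with WR:RP = 3:2 ⇒ R = (0, 3/5)
through P parallel to RB: direction (1/6, -3/5); meets BW at H = (5/18, 0)
H = B + t·(W−B) with t = -2/3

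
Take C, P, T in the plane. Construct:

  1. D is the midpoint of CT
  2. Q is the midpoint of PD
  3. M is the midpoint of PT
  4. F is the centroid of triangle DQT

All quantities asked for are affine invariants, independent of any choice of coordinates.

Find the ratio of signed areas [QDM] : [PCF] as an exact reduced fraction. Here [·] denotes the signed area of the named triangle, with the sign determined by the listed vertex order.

Work in coordinates with C = (0, 0), P = (1, 0), T = (0, 1).
1. D is the midpoint of CT ⇒ D = (0, 1/2)
2. Q is the midpoint of PD ⇒ Q = (1/2, 1/4)
3. M is the midpoint of PT ⇒ M = (1/2, 1/2)
4. F is the centroid of triangle DQT ⇒ F = (1/6, 7/12)
2·[QDM] = -1/8, 2·[PCF] = -7/12
[QDM]:[PCF] = -1/8:-7/12 = 3/14

[QDM]:[PCF] = 3/14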